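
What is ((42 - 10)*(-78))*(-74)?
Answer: 184704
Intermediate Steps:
((42 - 10)*(-78))*(-74) = (32*(-78))*(-74) = -2496*(-74) = 184704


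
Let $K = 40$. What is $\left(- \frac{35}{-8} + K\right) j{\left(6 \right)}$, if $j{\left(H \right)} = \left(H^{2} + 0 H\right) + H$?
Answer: $\frac{7455}{4} \approx 1863.8$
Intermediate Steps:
$j{\left(H \right)} = H + H^{2}$ ($j{\left(H \right)} = \left(H^{2} + 0\right) + H = H^{2} + H = H + H^{2}$)
$\left(- \frac{35}{-8} + K\right) j{\left(6 \right)} = \left(- \frac{35}{-8} + 40\right) 6 \left(1 + 6\right) = \left(\left(-35\right) \left(- \frac{1}{8}\right) + 40\right) 6 \cdot 7 = \left(\frac{35}{8} + 40\right) 42 = \frac{355}{8} \cdot 42 = \frac{7455}{4}$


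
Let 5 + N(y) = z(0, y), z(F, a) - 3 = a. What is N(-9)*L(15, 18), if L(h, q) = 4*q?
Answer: -792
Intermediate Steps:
z(F, a) = 3 + a
N(y) = -2 + y (N(y) = -5 + (3 + y) = -2 + y)
N(-9)*L(15, 18) = (-2 - 9)*(4*18) = -11*72 = -792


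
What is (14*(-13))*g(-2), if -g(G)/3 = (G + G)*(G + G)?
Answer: 8736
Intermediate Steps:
g(G) = -12*G² (g(G) = -3*(G + G)*(G + G) = -3*2*G*2*G = -12*G²)
(14*(-13))*g(-2) = (14*(-13))*(-12*(-2)²) = -(-2184)*4 = -182*(-48) = 8736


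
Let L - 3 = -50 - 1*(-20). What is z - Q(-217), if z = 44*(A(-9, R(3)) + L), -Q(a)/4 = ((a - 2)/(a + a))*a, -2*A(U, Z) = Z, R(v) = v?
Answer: -1692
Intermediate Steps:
L = -27 (L = 3 + (-50 - 1*(-20)) = 3 + (-50 + 20) = 3 - 30 = -27)
A(U, Z) = -Z/2
Q(a) = 4 - 2*a (Q(a) = -4*(a - 2)/(a + a)*a = -4*(-2 + a)/((2*a))*a = -4*(-2 + a)*(1/(2*a))*a = -4*(-2 + a)/(2*a)*a = -4*(-1 + a/2) = 4 - 2*a)
z = -1254 (z = 44*(-½*3 - 27) = 44*(-3/2 - 27) = 44*(-57/2) = -1254)
z - Q(-217) = -1254 - (4 - 2*(-217)) = -1254 - (4 + 434) = -1254 - 1*438 = -1254 - 438 = -1692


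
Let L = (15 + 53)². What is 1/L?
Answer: 1/4624 ≈ 0.00021626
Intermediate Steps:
L = 4624 (L = 68² = 4624)
1/L = 1/4624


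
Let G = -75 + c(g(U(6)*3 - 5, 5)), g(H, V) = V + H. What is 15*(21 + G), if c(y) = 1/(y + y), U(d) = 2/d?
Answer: -1605/2 ≈ -802.50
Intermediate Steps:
g(H, V) = H + V
c(y) = 1/(2*y)
G = -149/2 (G = -75 + 1/(2*(((2/6)*3 - 5) + 5)) = -75 + 1/(2*(((2*(1/6))*3 - 5) + 5)) = -75 + 1/(2*(((1/3)*3 - 5) + 5)) = -75 + 1/(2*((1 - 5) + 5)) = -75 + 1/(2*(-4 + 5)) = -75 + (1/2)/1 = -75 + (1/2)*1 = -75 + 1/2 = -149/2 ≈ -74.500)
15*(21 + G) = 15*(21 - 149/2) = 15*(-107/2) = -1605/2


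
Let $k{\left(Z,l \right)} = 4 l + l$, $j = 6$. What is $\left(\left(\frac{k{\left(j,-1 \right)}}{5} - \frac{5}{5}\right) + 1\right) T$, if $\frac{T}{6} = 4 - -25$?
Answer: $-174$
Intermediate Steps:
$k{\left(Z,l \right)} = 5 l$
$T = 174$ ($T = 6 \left(4 - -25\right) = 6 \left(4 + 25\right) = 6 \cdot 29 = 174$)
$\left(\left(\frac{k{\left(j,-1 \right)}}{5} - \frac{5}{5}\right) + 1\right) T = \left(\left(\frac{5 \left(-1\right)}{5} - \frac{5}{5}\right) + 1\right) 174 = \left(\left(\left(-5\right) \frac{1}{5} - 1\right) + 1\right) 174 = \left(\left(-1 - 1\right) + 1\right) 174 = \left(-2 + 1\right) 174 = \left(-1\right) 174 = -174$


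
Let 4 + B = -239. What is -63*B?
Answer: 15309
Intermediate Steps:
B = -243 (B = -4 - 239 = -243)
-63*B = -63*(-243) = 15309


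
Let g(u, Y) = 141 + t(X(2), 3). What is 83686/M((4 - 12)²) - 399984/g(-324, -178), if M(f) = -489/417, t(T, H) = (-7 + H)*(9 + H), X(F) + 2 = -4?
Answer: -382335438/5053 ≈ -75665.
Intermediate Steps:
X(F) = -6 (X(F) = -2 - 4 = -6)
g(u, Y) = 93 (g(u, Y) = 141 + (-63 + 3² + 2*3) = 141 + (-63 + 9 + 6) = 141 - 48 = 93)
M(f) = -163/139 (M(f) = -489*1/417 = -163/139)
83686/M((4 - 12)²) - 399984/g(-324, -178) = 83686/(-163/139) - 399984/93 = 83686*(-139/163) - 399984*1/93 = -11632354/163 - 133328/31 = -382335438/5053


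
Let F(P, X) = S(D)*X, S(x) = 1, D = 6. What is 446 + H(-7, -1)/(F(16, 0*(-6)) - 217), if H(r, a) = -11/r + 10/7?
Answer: 96779/217 ≈ 445.99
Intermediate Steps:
H(r, a) = 10/7 - 11/r (H(r, a) = -11/r + 10*(⅐) = -11/r + 10/7 = 10/7 - 11/r)
F(P, X) = X (F(P, X) = 1*X = X)
446 + H(-7, -1)/(F(16, 0*(-6)) - 217) = 446 + (10/7 - 11/(-7))/(0*(-6) - 217) = 446 + (10/7 - 11*(-⅐))/(0 - 217) = 446 + (10/7 + 11/7)/(-217) = 446 + 3*(-1/217) = 446 - 3/217 = 96779/217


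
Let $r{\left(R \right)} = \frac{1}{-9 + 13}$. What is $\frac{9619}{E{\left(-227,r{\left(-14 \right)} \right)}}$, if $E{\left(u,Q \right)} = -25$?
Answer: $- \frac{9619}{25} \approx -384.76$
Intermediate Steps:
$r{\left(R \right)} = \frac{1}{4}$
$\frac{9619}{E{\left(-227,r{\left(-14 \right)} \right)}} = \frac{9619}{-25} = 9619 \left(- \frac{1}{25}\right) = - \frac{9619}{25}$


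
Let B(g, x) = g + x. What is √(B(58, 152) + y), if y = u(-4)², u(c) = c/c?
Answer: √211 ≈ 14.526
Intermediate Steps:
u(c) = 1
y = 1 (y = 1² = 1)
√(B(58, 152) + y) = √((58 + 152) + 1) = √(210 + 1) = √211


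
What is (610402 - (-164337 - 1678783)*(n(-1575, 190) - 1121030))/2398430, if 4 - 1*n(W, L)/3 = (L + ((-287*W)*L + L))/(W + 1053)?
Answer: -50304248529073/104331705 ≈ -4.8216e+5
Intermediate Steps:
n(W, L) = 12 - 3*(2*L - 287*L*W)/(1053 + W) (n(W, L) = 12 - 3*(L + ((-287*W)*L + L))/(W + 1053) = 12 - 3*(L + (-287*L*W + L))/(1053 + W) = 12 - 3*(L + (L - 287*L*W))/(1053 + W) = 12 - 3*(2*L - 287*L*W)/(1053 + W))
(610402 - (-164337 - 1678783)*(n(-1575, 190) - 1121030))/2398430 = (610402 - (-164337 - 1678783)*(3*(4212 - 2*190 + 4*(-1575) + 287*190*(-1575))/(1053 - 1575) - 1121030))/2398430 = (610402 - (-1843120)*(3*(4212 - 380 - 6300 - 85884750)/(-522) - 1121030))*(1/2398430) = (610402 - (-1843120)*(3*(-1/522)*(-85887218) - 1121030))*(1/2398430) = (610402 - (-1843120)*(42943609/87 - 1121030))*(1/2398430) = (610402 - (-1843120)*(-54586001)/87)*(1/2398430) = (610402 - 1*100608550163120/87)*(1/2398430) = (610402 - 100608550163120/87)*(1/2398430) = -100608497058146/87*1/2398430 = -50304248529073/104331705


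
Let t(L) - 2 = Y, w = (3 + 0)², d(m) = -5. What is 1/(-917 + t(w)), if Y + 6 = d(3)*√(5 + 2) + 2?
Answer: -919/844386 + 5*√7/844386 ≈ -0.0010727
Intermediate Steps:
w = 9 (w = 3² = 9)
Y = -4 - 5*√7 (Y = -6 + (-5*√(5 + 2) + 2) = -6 + (-5*√7 + 2) = -6 + (2 - 5*√7) = -4 - 5*√7 ≈ -17.229)
t(L) = -2 - 5*√7 (t(L) = 2 + (-4 - 5*√7) = -2 - 5*√7)
1/(-917 + t(w)) = 1/(-917 + (-2 - 5*√7)) = 1/(-919 - 5*√7)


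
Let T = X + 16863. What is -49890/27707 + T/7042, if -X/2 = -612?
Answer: 149811129/195112694 ≈ 0.76782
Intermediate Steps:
X = 1224 (X = -2*(-612) = 1224)
T = 18087 (T = 1224 + 16863 = 18087)
-49890/27707 + T/7042 = -49890/27707 + 18087/7042 = 149811129/195112694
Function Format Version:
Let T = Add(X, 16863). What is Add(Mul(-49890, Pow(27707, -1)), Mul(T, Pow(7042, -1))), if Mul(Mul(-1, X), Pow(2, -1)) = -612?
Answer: Rational(149811129, 195112694) ≈ 0.76782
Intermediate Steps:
X = 1224 (X = Mul(-2, -612) = 1224)
T = 18087 (T = Add(1224, 16863) = 18087)
Add(Mul(-49890, Pow(27707, -1)), Mul(T, Pow(7042, -1))) = Add(Mul(-49890, Pow(27707, -1)), Mul(18087, Pow(7042, -1))) = Add(Mul(-49890, Rational(1, 27707)), Mul(18087, Rational(1, 7042))) = Add(Rational(-49890, 27707), Rational(18087, 7042)) = Rational(149811129, 195112694)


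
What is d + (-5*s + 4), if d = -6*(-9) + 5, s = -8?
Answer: 103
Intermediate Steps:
d = 59 (d = 54 + 5 = 59)
d + (-5*s + 4) = 59 + (-5*(-8) + 4) = 59 + (40 + 4) = 59 + 44 = 103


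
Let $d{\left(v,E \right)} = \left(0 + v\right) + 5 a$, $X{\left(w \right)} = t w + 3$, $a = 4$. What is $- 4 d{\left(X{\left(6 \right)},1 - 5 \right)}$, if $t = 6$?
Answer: $-236$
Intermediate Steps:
$X{\left(w \right)} = 3 + 6 w$ ($X{\left(w \right)} = 6 w + 3 = 3 + 6 w$)
$d{\left(v,E \right)} = 20 + v$ ($d{\left(v,E \right)} = \left(0 + v\right) + 5 \cdot 4 = v + 20 = 20 + v$)
$- 4 d{\left(X{\left(6 \right)},1 - 5 \right)} = - 4 \left(20 + \left(3 + 6 \cdot 6\right)\right) = - 4 \left(20 + \left(3 + 36\right)\right) = - 4 \left(20 + 39\right) = \left(-4\right) 59 = -236$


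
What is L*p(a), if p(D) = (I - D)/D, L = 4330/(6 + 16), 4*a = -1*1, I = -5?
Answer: 41135/11 ≈ 3739.5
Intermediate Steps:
a = -1/4 (a = (-1*1)/4 = (1/4)*(-1) = -1/4 ≈ -0.25000)
L = 2165/11 (L = 4330/22 = (1/22)*4330 = 2165/11 ≈ 196.82)
p(D) = (-5 - D)/D
L*p(a) = 2165*((-5 - 1*(-1/4))/(-1/4))/11 = 2165*(-4*(-5 + 1/4))/11 = 2165*(-4*(-19/4))/11 = (2165/11)*19 = 41135/11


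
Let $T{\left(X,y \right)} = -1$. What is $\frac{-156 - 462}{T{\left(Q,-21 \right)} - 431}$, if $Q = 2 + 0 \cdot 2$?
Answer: $\frac{103}{72} \approx 1.4306$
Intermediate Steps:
$Q = 2$ ($Q = 2 + 0 = 2$)
$\frac{-156 - 462}{T{\left(Q,-21 \right)} - 431} = \frac{-156 - 462}{-1 - 431} = - \frac{618}{-432} = \left(-618\right) \left(- \frac{1}{432}\right) = \frac{103}{72}$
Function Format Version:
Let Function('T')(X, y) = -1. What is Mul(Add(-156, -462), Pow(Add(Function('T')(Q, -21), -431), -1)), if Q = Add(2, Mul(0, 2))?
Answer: Rational(103, 72) ≈ 1.4306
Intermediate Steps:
Q = 2 (Q = Add(2, 0) = 2)
Mul(Add(-156, -462), Pow(Add(Function('T')(Q, -21), -431), -1)) = Mul(Add(-156, -462), Pow(Add(-1, -431), -1)) = Mul(-618, Pow(-432, -1)) = Mul(-618, Rational(-1, 432)) = Rational(103, 72)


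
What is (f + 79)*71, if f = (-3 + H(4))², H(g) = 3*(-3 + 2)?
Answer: 8165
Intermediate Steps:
H(g) = -3 (H(g) = 3*(-1) = -3)
f = 36 (f = (-3 - 3)² = (-6)² = 36)
(f + 79)*71 = (36 + 79)*71 = 115*71 = 8165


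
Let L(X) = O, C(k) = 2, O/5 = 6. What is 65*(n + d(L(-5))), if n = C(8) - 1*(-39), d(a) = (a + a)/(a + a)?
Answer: 2730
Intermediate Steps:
O = 30 (O = 5*6 = 30)
L(X) = 30
d(a) = 1 (d(a) = (2*a)/((2*a)) = (2*a)*(1/(2*a)) = 1)
n = 41 (n = 2 - 1*(-39) = 2 + 39 = 41)
65*(n + d(L(-5))) = 65*(41 + 1) = 65*42 = 2730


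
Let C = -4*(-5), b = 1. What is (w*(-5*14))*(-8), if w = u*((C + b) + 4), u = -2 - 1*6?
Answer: -112000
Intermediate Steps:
C = 20
u = -8 (u = -2 - 6 = -8)
w = -200 (w = -8*((20 + 1) + 4) = -8*(21 + 4) = -8*25 = -200)
(w*(-5*14))*(-8) = -(-1000)*14*(-8) = -200*(-70)*(-8) = 14000*(-8) = -112000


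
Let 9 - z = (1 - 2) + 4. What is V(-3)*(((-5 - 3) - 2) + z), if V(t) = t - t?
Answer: 0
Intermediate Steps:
V(t) = 0
z = 6 (z = 9 - ((1 - 2) + 4) = 9 - (-1 + 4) = 9 - 1*3 = 9 - 3 = 6)
V(-3)*(((-5 - 3) - 2) + z) = 0*(((-5 - 3) - 2) + 6) = 0*((-8 - 2) + 6) = 0*(-10 + 6) = 0*(-4) = 0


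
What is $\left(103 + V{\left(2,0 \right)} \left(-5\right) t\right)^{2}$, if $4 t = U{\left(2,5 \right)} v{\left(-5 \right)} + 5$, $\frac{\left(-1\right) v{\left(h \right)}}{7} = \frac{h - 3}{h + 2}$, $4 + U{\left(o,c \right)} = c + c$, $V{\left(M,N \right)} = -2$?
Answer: $\frac{108241}{4} \approx 27060.0$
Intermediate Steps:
$U{\left(o,c \right)} = -4 + 2 c$ ($U{\left(o,c \right)} = -4 + \left(c + c\right) = -4 + 2 c$)
$v{\left(h \right)} = - \frac{7 \left(-3 + h\right)}{2 + h}$ ($v{\left(h \right)} = - 7 \frac{h - 3}{h + 2} = - 7 \frac{-3 + h}{2 + h} = - \frac{7 \left(-3 + h\right)}{2 + h}$)
$t = - \frac{107}{4}$ ($t = \frac{\left(-4 + 2 \cdot 5\right) \frac{7 \left(3 - -5\right)}{2 - 5} + 5}{4} = \frac{\left(-4 + 10\right) \frac{7 \left(3 + 5\right)}{-3} + 5}{4} = \frac{6 \cdot 7 \left(- \frac{1}{3}\right) 8 + 5}{4} = \frac{6 \left(- \frac{56}{3}\right) + 5}{4} = \frac{-112 + 5}{4} = \frac{1}{4} \left(-107\right) = - \frac{107}{4} \approx -26.75$)
$\left(103 + V{\left(2,0 \right)} \left(-5\right) t\right)^{2} = \left(103 + \left(-2\right) \left(-5\right) \left(- \frac{107}{4}\right)\right)^{2} = \left(103 + 10 \left(- \frac{107}{4}\right)\right)^{2} = \left(103 - \frac{535}{2}\right)^{2} = \left(- \frac{329}{2}\right)^{2} = \frac{108241}{4}$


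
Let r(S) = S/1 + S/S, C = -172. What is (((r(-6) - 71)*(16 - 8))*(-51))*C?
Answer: -5333376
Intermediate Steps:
r(S) = 1 + S (r(S) = S*1 + 1 = S + 1 = 1 + S)
(((r(-6) - 71)*(16 - 8))*(-51))*C = ((((1 - 6) - 71)*(16 - 8))*(-51))*(-172) = (((-5 - 71)*8)*(-51))*(-172) = (-76*8*(-51))*(-172) = -608*(-51)*(-172) = 31008*(-172) = -5333376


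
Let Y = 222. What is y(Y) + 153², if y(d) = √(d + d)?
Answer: 23409 + 2*√111 ≈ 23430.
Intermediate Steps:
y(d) = √2*√d (y(d) = √(2*d) = √2*√d)
y(Y) + 153² = √2*√222 + 153² = 2*√111 + 23409 = 23409 + 2*√111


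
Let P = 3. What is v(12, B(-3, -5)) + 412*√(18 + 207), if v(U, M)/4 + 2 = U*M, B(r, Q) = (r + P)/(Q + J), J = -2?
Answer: 6172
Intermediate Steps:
B(r, Q) = (3 + r)/(-2 + Q) (B(r, Q) = (r + 3)/(Q - 2) = (3 + r)/(-2 + Q))
v(U, M) = -8 + 4*M*U (v(U, M) = -8 + 4*(U*M) = -8 + 4*(M*U) = -8 + 4*M*U)
v(12, B(-3, -5)) + 412*√(18 + 207) = (-8 + 4*((3 - 3)/(-2 - 5))*12) + 412*√(18 + 207) = (-8 + 4*(0/(-7))*12) + 412*√225 = (-8 + 4*(-⅐*0)*12) + 412*15 = (-8 + 4*0*12) + 6180 = (-8 + 0) + 6180 = -8 + 6180 = 6172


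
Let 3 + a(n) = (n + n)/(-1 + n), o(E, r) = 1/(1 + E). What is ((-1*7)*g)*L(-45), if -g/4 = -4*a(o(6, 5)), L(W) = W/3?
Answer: -5600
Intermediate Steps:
a(n) = -3 + 2*n/(-1 + n) (a(n) = -3 + (n + n)/(-1 + n) = -3 + (2*n)/(-1 + n) = -3 + 2*n/(-1 + n))
L(W) = W/3 (L(W) = W*(⅓) = W/3)
g = -160/3 (g = -(-16)*(3 - 1/(1 + 6))/(-1 + 1/(1 + 6)) = -(-16)*(3 - 1/7)/(-1 + 1/7) = -(-16)*(3 - 1*⅐)/(-1 + ⅐) = -(-16)*(3 - ⅐)/(-6/7) = -(-16)*(-7/6*20/7) = -(-16)*(-10)/3 = -4*40/3 = -160/3 ≈ -53.333)
((-1*7)*g)*L(-45) = (-1*7*(-160/3))*((⅓)*(-45)) = -7*(-160/3)*(-15) = (1120/3)*(-15) = -5600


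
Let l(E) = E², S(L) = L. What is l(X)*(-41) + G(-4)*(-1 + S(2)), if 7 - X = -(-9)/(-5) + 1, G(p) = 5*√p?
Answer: -62361/25 + 10*I ≈ -2494.4 + 10.0*I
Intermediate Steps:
X = 39/5 (X = 7 - (-(-9)/(-5) + 1) = 7 - (-(-9)*(-1)/5 + 1) = 7 - (-3*⅗ + 1) = 7 - (-9/5 + 1) = 7 - 1*(-⅘) = 7 + ⅘ = 39/5 ≈ 7.8000)
l(X)*(-41) + G(-4)*(-1 + S(2)) = (39/5)²*(-41) + (5*√(-4))*(-1 + 2) = (1521/25)*(-41) + (5*(2*I))*1 = -62361/25 + (10*I)*1 = -62361/25 + 10*I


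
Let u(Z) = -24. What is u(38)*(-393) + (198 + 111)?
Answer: 9741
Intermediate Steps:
u(38)*(-393) + (198 + 111) = -24*(-393) + (198 + 111) = 9432 + 309 = 9741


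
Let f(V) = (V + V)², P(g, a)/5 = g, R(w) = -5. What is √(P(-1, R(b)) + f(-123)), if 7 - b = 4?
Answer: √60511 ≈ 245.99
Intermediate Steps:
b = 3 (b = 7 - 1*4 = 7 - 4 = 3)
P(g, a) = 5*g
f(V) = 4*V² (f(V) = (2*V)² = 4*V²)
√(P(-1, R(b)) + f(-123)) = √(5*(-1) + 4*(-123)²) = √(-5 + 4*15129) = √(-5 + 60516) = √60511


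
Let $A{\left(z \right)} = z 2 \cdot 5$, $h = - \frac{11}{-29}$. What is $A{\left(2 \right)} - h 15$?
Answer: $\frac{415}{29} \approx 14.31$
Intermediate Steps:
$h = \frac{11}{29}$ ($h = \left(-11\right) \left(- \frac{1}{29}\right) = \frac{11}{29} \approx 0.37931$)
$A{\left(z \right)} = 10 z$ ($A{\left(z \right)} = 2 z 5 = 10 z$)
$A{\left(2 \right)} - h 15 = 10 \cdot 2 - \frac{11}{29} \cdot 15 = 20 - \frac{165}{29} = \frac{415}{29}$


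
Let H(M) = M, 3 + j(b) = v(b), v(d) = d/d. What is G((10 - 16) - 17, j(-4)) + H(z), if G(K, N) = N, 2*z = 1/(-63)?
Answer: -253/126 ≈ -2.0079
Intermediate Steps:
z = -1/126 (z = (½)/(-63) = (½)*(-1/63) = -1/126 ≈ -0.0079365)
v(d) = 1
j(b) = -2 (j(b) = -3 + 1 = -2)
G((10 - 16) - 17, j(-4)) + H(z) = -2 - 1/126 = -253/126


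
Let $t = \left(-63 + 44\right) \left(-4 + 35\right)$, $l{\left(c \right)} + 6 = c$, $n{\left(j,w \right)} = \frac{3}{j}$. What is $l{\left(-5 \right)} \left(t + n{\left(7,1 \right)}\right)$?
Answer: $\frac{45320}{7} \approx 6474.3$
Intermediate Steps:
$l{\left(c \right)} = -6 + c$
$t = -589$ ($t = \left(-19\right) 31 = -589$)
$l{\left(-5 \right)} \left(t + n{\left(7,1 \right)}\right) = \left(-6 - 5\right) \left(-589 + \frac{3}{7}\right) = - 11 \left(-589 + 3 \cdot \frac{1}{7}\right) = - 11 \left(-589 + \frac{3}{7}\right) = \left(-11\right) \left(- \frac{4120}{7}\right) = \frac{45320}{7}$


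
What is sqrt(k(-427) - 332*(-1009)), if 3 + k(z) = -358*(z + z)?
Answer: sqrt(640717) ≈ 800.45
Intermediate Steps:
k(z) = -3 - 716*z (k(z) = -3 - 358*(z + z) = -3 - 716*z)
sqrt(k(-427) - 332*(-1009)) = sqrt((-3 - 716*(-427)) - 332*(-1009)) = sqrt((-3 + 305732) + 334988) = sqrt(305729 + 334988) = sqrt(640717)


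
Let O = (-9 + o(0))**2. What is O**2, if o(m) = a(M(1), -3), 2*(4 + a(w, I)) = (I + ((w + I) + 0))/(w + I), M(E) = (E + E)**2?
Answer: 38416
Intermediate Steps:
M(E) = 4*E**2 (M(E) = (2*E)**2 = 4*E**2)
a(w, I) = -4 + (w + 2*I)/(2*(I + w)) (a(w, I) = -4 + ((I + ((w + I) + 0))/(w + I))/2 = -4 + ((I + ((I + w) + 0))/(I + w))/2 = -4 + ((I + (I + w))/(I + w))/2 = -4 + ((w + 2*I)/(I + w))/2 = -4 + (w + 2*I)/(2*(I + w)))
o(m) = -5 (o(m) = (-3*(-3) - 14*1**2)/(-3 + 4*1**2) = (9 - 14)/(-3 + 4*1) = (9 - 7/2*4)/(-3 + 4) = (9 - 14)/1 = 1*(-5) = -5)
O = 196 (O = (-9 - 5)**2 = (-14)**2 = 196)
O**2 = 196**2 = 38416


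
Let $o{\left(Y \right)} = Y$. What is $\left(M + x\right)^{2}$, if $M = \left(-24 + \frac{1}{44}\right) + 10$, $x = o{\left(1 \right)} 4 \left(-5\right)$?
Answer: $\frac{2235025}{1936} \approx 1154.5$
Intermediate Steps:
$x = -20$ ($x = 1 \cdot 4 \left(-5\right) = 4 \left(-5\right) = -20$)
$M = - \frac{615}{44}$ ($M = \left(-24 + \frac{1}{44}\right) + 10 = - \frac{1055}{44} + 10 = - \frac{615}{44} \approx -13.977$)
$\left(M + x\right)^{2} = \left(- \frac{615}{44} - 20\right)^{2} = \left(- \frac{1495}{44}\right)^{2} = \frac{2235025}{1936}$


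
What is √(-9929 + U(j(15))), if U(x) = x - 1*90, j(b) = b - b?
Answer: I*√10019 ≈ 100.09*I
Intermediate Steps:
j(b) = 0
U(x) = -90 + x (U(x) = x - 90 = -90 + x)
√(-9929 + U(j(15))) = √(-9929 + (-90 + 0)) = √(-9929 - 90) = √(-10019) = I*√10019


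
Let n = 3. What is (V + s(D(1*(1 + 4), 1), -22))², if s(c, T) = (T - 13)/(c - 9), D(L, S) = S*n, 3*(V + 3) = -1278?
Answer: 6446521/36 ≈ 1.7907e+5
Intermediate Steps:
V = -429 (V = -3 + (⅓)*(-1278) = -3 - 426 = -429)
D(L, S) = 3*S (D(L, S) = S*3 = 3*S)
s(c, T) = (-13 + T)/(-9 + c)
(V + s(D(1*(1 + 4), 1), -22))² = (-429 + (-13 - 22)/(-9 + 3*1))² = (-429 - 35/(-9 + 3))² = (-429 - 35/(-6))² = (-429 - ⅙*(-35))² = (-429 + 35/6)² = (-2539/6)² = 6446521/36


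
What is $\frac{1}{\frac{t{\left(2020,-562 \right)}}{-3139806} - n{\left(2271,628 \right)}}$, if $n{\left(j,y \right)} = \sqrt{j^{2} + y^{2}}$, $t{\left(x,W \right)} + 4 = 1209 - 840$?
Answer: $\frac{229205838}{10946402015902870495} - \frac{9858381717636 \sqrt{222073}}{10946402015902870495} \approx -0.00042441$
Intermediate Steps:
$t{\left(x,W \right)} = 365$ ($t{\left(x,W \right)} = -4 + \left(1209 - 840\right) = -4 + 369 = 365$)
$\frac{1}{\frac{t{\left(2020,-562 \right)}}{-3139806} - n{\left(2271,628 \right)}} = \frac{1}{\frac{365}{-3139806} - \sqrt{2271^{2} + 628^{2}}} = \frac{1}{365 \left(- \frac{1}{3139806}\right) - \sqrt{5157441 + 394384}} = \frac{1}{- \frac{365}{3139806} - \sqrt{5551825}} = \frac{1}{- \frac{365}{3139806} - 5 \sqrt{222073}}$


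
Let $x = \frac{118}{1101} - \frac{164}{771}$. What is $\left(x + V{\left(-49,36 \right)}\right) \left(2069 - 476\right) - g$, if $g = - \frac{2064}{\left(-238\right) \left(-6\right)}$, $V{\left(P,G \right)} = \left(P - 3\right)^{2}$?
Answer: $\frac{48345027009542}{11223961} \approx 4.3073 \cdot 10^{6}$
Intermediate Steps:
$V{\left(P,G \right)} = \left(-3 + P\right)^{2}$
$x = - \frac{9954}{94319}$ ($x = 118 \cdot \frac{1}{1101} - \frac{164}{771} = \frac{118}{1101} - \frac{164}{771} = - \frac{9954}{94319} \approx -0.10554$)
$g = - \frac{172}{119}$ ($g = - \frac{2064}{1428} = \left(-2064\right) \frac{1}{1428} = - \frac{172}{119} \approx -1.4454$)
$\left(x + V{\left(-49,36 \right)}\right) \left(2069 - 476\right) - g = \left(- \frac{9954}{94319} + \left(-3 - 49\right)^{2}\right) \left(2069 - 476\right) - - \frac{172}{119} = \left(- \frac{9954}{94319} + \left(-52\right)^{2}\right) 1593 + \frac{172}{119} = \left(- \frac{9954}{94319} + 2704\right) 1593 + \frac{172}{119} = \frac{255028622}{94319} \cdot 1593 + \frac{172}{119} = \frac{406260594846}{94319} + \frac{172}{119} = \frac{48345027009542}{11223961}$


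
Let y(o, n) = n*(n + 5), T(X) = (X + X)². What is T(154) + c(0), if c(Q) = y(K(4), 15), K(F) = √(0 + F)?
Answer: 95164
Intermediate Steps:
K(F) = √F
T(X) = 4*X² (T(X) = (2*X)² = 4*X²)
y(o, n) = n*(5 + n)
c(Q) = 300 (c(Q) = 15*(5 + 15) = 15*20 = 300)
T(154) + c(0) = 4*154² + 300 = 4*23716 + 300 = 94864 + 300 = 95164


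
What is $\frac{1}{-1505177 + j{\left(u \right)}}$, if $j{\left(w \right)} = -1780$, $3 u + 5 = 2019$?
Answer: $- \frac{1}{1506957} \approx -6.6359 \cdot 10^{-7}$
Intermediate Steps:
$u = \frac{2014}{3}$ ($u = - \frac{5}{3} + \frac{1}{3} \cdot 2019 = - \frac{5}{3} + 673 = \frac{2014}{3} \approx 671.33$)
$\frac{1}{-1505177 + j{\left(u \right)}} = \frac{1}{-1505177 - 1780} = \frac{1}{-1506957} = - \frac{1}{1506957}$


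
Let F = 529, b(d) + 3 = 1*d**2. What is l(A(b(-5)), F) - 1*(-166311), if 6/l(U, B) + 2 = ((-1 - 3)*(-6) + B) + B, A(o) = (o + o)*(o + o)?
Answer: 29935981/180 ≈ 1.6631e+5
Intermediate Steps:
b(d) = -3 + d**2 (b(d) = -3 + 1*d**2 = -3 + d**2)
A(o) = 4*o**2 (A(o) = (2*o)*(2*o) = 4*o**2)
l(U, B) = 6/(22 + 2*B) (l(U, B) = 6/(-2 + (((-1 - 3)*(-6) + B) + B)) = 6/(-2 + ((-4*(-6) + B) + B)) = 6/(-2 + ((24 + B) + B)) = 6/(-2 + (24 + 2*B)) = 6/(22 + 2*B))
l(A(b(-5)), F) - 1*(-166311) = 3/(11 + 529) - 1*(-166311) = 3/540 + 166311 = 3*(1/540) + 166311 = 1/180 + 166311 = 29935981/180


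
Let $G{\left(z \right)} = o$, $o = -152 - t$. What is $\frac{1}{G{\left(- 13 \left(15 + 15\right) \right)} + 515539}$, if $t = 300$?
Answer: $\frac{1}{515087} \approx 1.9414 \cdot 10^{-6}$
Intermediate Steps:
$o = -452$ ($o = -152 - 300 = -452$)
$G{\left(z \right)} = -452$
$\frac{1}{G{\left(- 13 \left(15 + 15\right) \right)} + 515539} = \frac{1}{-452 + 515539} = \frac{1}{515087}$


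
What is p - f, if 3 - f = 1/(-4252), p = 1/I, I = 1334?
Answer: -8506793/2836084 ≈ -2.9995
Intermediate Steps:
p = 1/1334 ≈ 0.00074963
f = 12757/4252 (f = 3 - 1/(-4252) = 3 - 1*(-1/4252) = 3 + 1/4252 = 12757/4252 ≈ 3.0002)
p - f = 1/1334 - 1*12757/4252 = 1/1334 - 12757/4252 = -8506793/2836084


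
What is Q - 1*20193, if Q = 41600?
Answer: 21407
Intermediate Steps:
Q - 1*20193 = 41600 - 1*20193 = 41600 - 20193 = 21407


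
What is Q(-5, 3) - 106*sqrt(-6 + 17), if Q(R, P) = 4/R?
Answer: -4/5 - 106*sqrt(11) ≈ -352.36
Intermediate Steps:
Q(-5, 3) - 106*sqrt(-6 + 17) = 4/(-5) - 106*sqrt(-6 + 17) = 4*(-1/5) - 106*sqrt(11) = -4/5 - 106*sqrt(11)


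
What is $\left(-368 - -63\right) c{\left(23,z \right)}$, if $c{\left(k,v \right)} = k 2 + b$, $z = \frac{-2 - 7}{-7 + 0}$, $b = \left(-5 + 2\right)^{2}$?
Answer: $-16775$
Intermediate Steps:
$b = 9$ ($b = \left(-3\right)^{2} = 9$)
$z = \frac{9}{7}$ ($z = - \frac{9}{-7} = \left(-9\right) \left(- \frac{1}{7}\right) = \frac{9}{7} \approx 1.2857$)
$c{\left(k,v \right)} = 9 + 2 k$ ($c{\left(k,v \right)} = k 2 + 9 = 2 k + 9 = 9 + 2 k$)
$\left(-368 - -63\right) c{\left(23,z \right)} = \left(-368 - -63\right) \left(9 + 2 \cdot 23\right) = \left(-368 + \left(-124 + 187\right)\right) \left(9 + 46\right) = \left(-368 + 63\right) 55 = \left(-305\right) 55 = -16775$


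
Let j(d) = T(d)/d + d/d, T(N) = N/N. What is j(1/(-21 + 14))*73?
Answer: -438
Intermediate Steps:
T(N) = 1
j(d) = 1 + 1/d (j(d) = 1/d + d/d = 1/d + 1 = 1 + 1/d)
j(1/(-21 + 14))*73 = ((1 + 1/(-21 + 14))/(1/(-21 + 14)))*73 = ((1 + 1/(-7))/(1/(-7)))*73 = ((1 - ⅐)/(-⅐))*73 = -7*6/7*73 = -6*73 = -438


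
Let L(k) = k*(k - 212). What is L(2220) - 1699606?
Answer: 2758154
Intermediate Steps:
L(k) = k*(-212 + k)
L(2220) - 1699606 = 2220*(-212 + 2220) - 1699606 = 2220*2008 - 1699606 = 4457760 - 1699606 = 2758154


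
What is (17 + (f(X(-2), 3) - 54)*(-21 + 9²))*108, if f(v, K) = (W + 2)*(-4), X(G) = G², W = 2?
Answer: -451764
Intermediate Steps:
f(v, K) = -16 (f(v, K) = (2 + 2)*(-4) = 4*(-4) = -16)
(17 + (f(X(-2), 3) - 54)*(-21 + 9²))*108 = (17 + (-16 - 54)*(-21 + 9²))*108 = (17 - 70*(-21 + 81))*108 = (17 - 70*60)*108 = (17 - 4200)*108 = -4183*108 = -451764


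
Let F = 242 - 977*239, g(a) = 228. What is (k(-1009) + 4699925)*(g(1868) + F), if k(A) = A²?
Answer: -1332484092198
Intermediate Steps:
F = -233261 (F = 242 - 233503 = -233261)
(k(-1009) + 4699925)*(g(1868) + F) = ((-1009)² + 4699925)*(228 - 233261) = (1018081 + 4699925)*(-233033) = 5718006*(-233033) = -1332484092198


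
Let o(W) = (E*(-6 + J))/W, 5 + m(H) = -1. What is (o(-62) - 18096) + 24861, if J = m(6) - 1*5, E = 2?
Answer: 209732/31 ≈ 6765.5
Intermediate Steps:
m(H) = -6 (m(H) = -5 - 1 = -6)
J = -11 (J = -6 - 1*5 = -6 - 5 = -11)
o(W) = -34/W (o(W) = (2*(-6 - 11))/W = (2*(-17))/W = -34/W)
(o(-62) - 18096) + 24861 = (-34/(-62) - 18096) + 24861 = (-34*(-1/62) - 18096) + 24861 = (17/31 - 18096) + 24861 = -560959/31 + 24861 = 209732/31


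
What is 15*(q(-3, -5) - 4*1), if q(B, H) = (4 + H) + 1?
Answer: -60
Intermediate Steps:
q(B, H) = 5 + H
15*(q(-3, -5) - 4*1) = 15*((5 - 5) - 4*1) = 15*(0 - 4) = 15*(-4) = -60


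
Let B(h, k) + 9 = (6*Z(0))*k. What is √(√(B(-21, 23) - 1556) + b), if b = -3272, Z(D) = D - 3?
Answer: √(-3272 + I*√1979) ≈ 0.3888 + 57.203*I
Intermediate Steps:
Z(D) = -3 + D
B(h, k) = -9 - 18*k (B(h, k) = -9 + (6*(-3 + 0))*k = -9 + (6*(-3))*k = -9 - 18*k)
√(√(B(-21, 23) - 1556) + b) = √(√((-9 - 18*23) - 1556) - 3272) = √(√((-9 - 414) - 1556) - 3272) = √(√(-423 - 1556) - 3272) = √(√(-1979) - 3272) = √(I*√1979 - 3272) = √(-3272 + I*√1979)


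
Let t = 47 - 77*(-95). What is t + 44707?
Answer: 52069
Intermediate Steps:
t = 7362 (t = 47 + 7315 = 7362)
t + 44707 = 7362 + 44707 = 52069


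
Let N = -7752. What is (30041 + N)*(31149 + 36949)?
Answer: 1517836322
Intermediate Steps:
(30041 + N)*(31149 + 36949) = (30041 - 7752)*(31149 + 36949) = 22289*68098 = 1517836322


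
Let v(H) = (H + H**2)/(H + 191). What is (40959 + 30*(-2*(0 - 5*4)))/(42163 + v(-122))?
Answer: 2908971/2924009 ≈ 0.99486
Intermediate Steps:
v(H) = (H + H**2)/(191 + H)
(40959 + 30*(-2*(0 - 5*4)))/(42163 + v(-122)) = (40959 + 30*(-2*(0 - 5*4)))/(42163 - 122*(1 - 122)/(191 - 122)) = (40959 + 30*(-2*(0 - 20)))/(42163 - 122*(-121)/69) = (40959 + 30*(-2*(-20)))/(42163 - 122*1/69*(-121)) = (40959 + 30*40)/(42163 + 14762/69) = (40959 + 1200)/(2924009/69) = 42159*(69/2924009) = 2908971/2924009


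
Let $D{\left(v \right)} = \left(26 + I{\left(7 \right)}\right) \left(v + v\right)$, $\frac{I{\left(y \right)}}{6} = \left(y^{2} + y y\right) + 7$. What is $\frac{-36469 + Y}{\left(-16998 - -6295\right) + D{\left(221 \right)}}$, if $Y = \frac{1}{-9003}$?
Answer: $- \frac{328330408}{2514078747} \approx -0.1306$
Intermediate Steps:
$I{\left(y \right)} = 42 + 12 y^{2}$ ($I{\left(y \right)} = 6 \left(\left(y^{2} + y y\right) + 7\right) = 6 \left(\left(y^{2} + y^{2}\right) + 7\right) = 6 \left(2 y^{2} + 7\right) = 6 \left(7 + 2 y^{2}\right) = 42 + 12 y^{2}$)
$Y = - \frac{1}{9003} \approx -0.00011107$
$D{\left(v \right)} = 1312 v$ ($D{\left(v \right)} = \left(26 + \left(42 + 12 \cdot 7^{2}\right)\right) \left(v + v\right) = \left(26 + \left(42 + 12 \cdot 49\right)\right) 2 v = \left(26 + \left(42 + 588\right)\right) 2 v = \left(26 + 630\right) 2 v = 656 \cdot 2 v = 1312 v$)
$\frac{-36469 + Y}{\left(-16998 - -6295\right) + D{\left(221 \right)}} = \frac{-36469 - \frac{1}{9003}}{\left(-16998 - -6295\right) + 1312 \cdot 221} = - \frac{328330408}{9003 \left(\left(-16998 + 6295\right) + 289952\right)} = - \frac{328330408}{9003 \left(-10703 + 289952\right)} = - \frac{328330408}{9003 \cdot 279249} = \left(- \frac{328330408}{9003}\right) \frac{1}{279249} = - \frac{328330408}{2514078747}$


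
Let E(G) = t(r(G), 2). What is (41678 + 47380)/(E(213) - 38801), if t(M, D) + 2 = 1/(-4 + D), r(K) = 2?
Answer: -59372/25869 ≈ -2.2951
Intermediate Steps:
t(M, D) = -2 + 1/(-4 + D)
E(G) = -5/2 (E(G) = (9 - 2*2)/(-4 + 2) = (9 - 4)/(-2) = -½*5 = -5/2)
(41678 + 47380)/(E(213) - 38801) = (41678 + 47380)/(-5/2 - 38801) = 89058/(-77607/2) = 89058*(-2/77607) = -59372/25869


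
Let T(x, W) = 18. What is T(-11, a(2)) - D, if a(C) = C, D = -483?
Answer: 501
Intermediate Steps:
T(-11, a(2)) - D = 18 - 1*(-483) = 18 + 483 = 501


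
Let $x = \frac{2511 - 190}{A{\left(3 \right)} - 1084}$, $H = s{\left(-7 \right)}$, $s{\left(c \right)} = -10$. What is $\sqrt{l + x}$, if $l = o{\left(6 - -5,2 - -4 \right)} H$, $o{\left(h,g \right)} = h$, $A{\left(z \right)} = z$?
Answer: $\frac{i \sqrt{131050711}}{1081} \approx 10.59 i$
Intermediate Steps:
$H = -10$
$x = - \frac{2321}{1081}$ ($x = \frac{2511 - 190}{3 - 1084} = \frac{2321}{-1081} = 2321 \left(- \frac{1}{1081}\right) = - \frac{2321}{1081} \approx -2.1471$)
$l = -110$ ($l = \left(6 - -5\right) \left(-10\right) = \left(6 + 5\right) \left(-10\right) = 11 \left(-10\right) = -110$)
$\sqrt{l + x} = \sqrt{-110 - \frac{2321}{1081}} = \sqrt{- \frac{121231}{1081}} = \frac{i \sqrt{131050711}}{1081}$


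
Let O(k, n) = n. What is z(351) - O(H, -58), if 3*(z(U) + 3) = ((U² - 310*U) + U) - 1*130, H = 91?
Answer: 14777/3 ≈ 4925.7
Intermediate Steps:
z(U) = -139/3 - 103*U + U²/3 (z(U) = -3 + (((U² - 310*U) + U) - 1*130)/3 = -3 + ((U² - 309*U) - 130)/3 = -3 + (-130 + U² - 309*U)/3 = -3 + (-130/3 - 103*U + U²/3) = -139/3 - 103*U + U²/3)
z(351) - O(H, -58) = (-139/3 - 103*351 + (⅓)*351²) - 1*(-58) = (-139/3 - 36153 + (⅓)*123201) + 58 = (-139/3 - 36153 + 41067) + 58 = 14603/3 + 58 = 14777/3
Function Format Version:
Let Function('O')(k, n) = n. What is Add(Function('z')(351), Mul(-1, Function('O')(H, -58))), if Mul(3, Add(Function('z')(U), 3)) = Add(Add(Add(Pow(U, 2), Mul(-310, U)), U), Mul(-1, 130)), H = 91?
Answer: Rational(14777, 3) ≈ 4925.7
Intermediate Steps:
Function('z')(U) = Add(Rational(-139, 3), Mul(-103, U), Mul(Rational(1, 3), Pow(U, 2))) (Function('z')(U) = Add(-3, Mul(Rational(1, 3), Add(Add(Add(Pow(U, 2), Mul(-310, U)), U), Mul(-1, 130)))) = Add(-3, Mul(Rational(1, 3), Add(Add(Pow(U, 2), Mul(-309, U)), -130))) = Add(-3, Mul(Rational(1, 3), Add(-130, Pow(U, 2), Mul(-309, U)))) = Add(-3, Add(Rational(-130, 3), Mul(-103, U), Mul(Rational(1, 3), Pow(U, 2)))) = Add(Rational(-139, 3), Mul(-103, U), Mul(Rational(1, 3), Pow(U, 2))))
Add(Function('z')(351), Mul(-1, Function('O')(H, -58))) = Add(Add(Rational(-139, 3), Mul(-103, 351), Mul(Rational(1, 3), Pow(351, 2))), Mul(-1, -58)) = Add(Add(Rational(-139, 3), -36153, Mul(Rational(1, 3), 123201)), 58) = Add(Add(Rational(-139, 3), -36153, 41067), 58) = Add(Rational(14603, 3), 58) = Rational(14777, 3)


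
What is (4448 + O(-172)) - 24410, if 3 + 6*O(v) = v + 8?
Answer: -119939/6 ≈ -19990.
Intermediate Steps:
O(v) = 5/6 + v/6 (O(v) = -1/2 + (v + 8)/6 = -1/2 + (8 + v)/6 = -1/2 + (4/3 + v/6) = 5/6 + v/6)
(4448 + O(-172)) - 24410 = (4448 + (5/6 + (1/6)*(-172))) - 24410 = (4448 + (5/6 - 86/3)) - 24410 = (4448 - 167/6) - 24410 = 26521/6 - 24410 = -119939/6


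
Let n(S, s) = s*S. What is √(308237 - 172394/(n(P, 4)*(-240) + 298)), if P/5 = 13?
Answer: 6*√8255385572819/31051 ≈ 555.19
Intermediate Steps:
P = 65 (P = 5*13 = 65)
n(S, s) = S*s
√(308237 - 172394/(n(P, 4)*(-240) + 298)) = √(308237 - 172394/((65*4)*(-240) + 298)) = √(308237 - 172394/(260*(-240) + 298)) = √(308237 - 172394/(-62400 + 298)) = √(308237 - 172394/(-62102)) = √(308237 - 172394*(-1/62102)) = √(308237 + 86197/31051) = √(9571153284/31051) = 6*√8255385572819/31051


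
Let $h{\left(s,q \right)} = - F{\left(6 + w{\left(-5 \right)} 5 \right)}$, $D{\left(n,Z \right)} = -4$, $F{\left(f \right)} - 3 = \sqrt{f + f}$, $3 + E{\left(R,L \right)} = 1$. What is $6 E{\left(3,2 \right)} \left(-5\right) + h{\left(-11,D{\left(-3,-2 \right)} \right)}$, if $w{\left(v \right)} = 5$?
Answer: $57 - \sqrt{62} \approx 49.126$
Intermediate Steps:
$E{\left(R,L \right)} = -2$ ($E{\left(R,L \right)} = -3 + 1 = -2$)
$F{\left(f \right)} = 3 + \sqrt{2} \sqrt{f}$ ($F{\left(f \right)} = 3 + \sqrt{f + f} = 3 + \sqrt{2 f} = 3 + \sqrt{2} \sqrt{f}$)
$h{\left(s,q \right)} = -3 - \sqrt{62}$ ($h{\left(s,q \right)} = - (3 + \sqrt{2} \sqrt{6 + 5 \cdot 5}) = - (3 + \sqrt{2} \sqrt{6 + 25}) = - (3 + \sqrt{2} \sqrt{31}) = - (3 + \sqrt{62}) = -3 - \sqrt{62}$)
$6 E{\left(3,2 \right)} \left(-5\right) + h{\left(-11,D{\left(-3,-2 \right)} \right)} = 6 \left(-2\right) \left(-5\right) - \left(3 + \sqrt{62}\right) = \left(-12\right) \left(-5\right) - \left(3 + \sqrt{62}\right) = 60 - \left(3 + \sqrt{62}\right) = 57 - \sqrt{62}$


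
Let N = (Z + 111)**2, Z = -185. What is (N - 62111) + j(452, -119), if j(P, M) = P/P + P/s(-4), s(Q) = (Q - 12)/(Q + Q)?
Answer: -56408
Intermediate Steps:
s(Q) = (-12 + Q)/(2*Q) (s(Q) = (-12 + Q)/((2*Q)) = (-12 + Q)*(1/(2*Q)) = (-12 + Q)/(2*Q))
j(P, M) = 1 + P/2 (j(P, M) = P/P + P/(((1/2)*(-12 - 4)/(-4))) = 1 + P/(((1/2)*(-1/4)*(-16))) = 1 + P/2)
N = 5476 (N = (-185 + 111)**2 = (-74)**2 = 5476)
(N - 62111) + j(452, -119) = (5476 - 62111) + (1 + (1/2)*452) = -56635 + (1 + 226) = -56635 + 227 = -56408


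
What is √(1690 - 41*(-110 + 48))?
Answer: 46*√2 ≈ 65.054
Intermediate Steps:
√(1690 - 41*(-110 + 48)) = √(1690 - 41*(-62)) = √(1690 + 2542) = √4232 = 46*√2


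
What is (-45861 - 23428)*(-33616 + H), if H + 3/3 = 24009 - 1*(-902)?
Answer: 603230034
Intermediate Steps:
H = 24910 (H = -1 + (24009 - 1*(-902)) = -1 + (24009 + 902) = -1 + 24911 = 24910)
(-45861 - 23428)*(-33616 + H) = (-45861 - 23428)*(-33616 + 24910) = -69289*(-8706) = 603230034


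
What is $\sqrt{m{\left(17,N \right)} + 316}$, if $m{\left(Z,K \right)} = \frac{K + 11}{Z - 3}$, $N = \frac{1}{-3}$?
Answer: $\frac{2 \sqrt{34923}}{21} \approx 17.798$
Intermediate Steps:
$N = - \frac{1}{3} \approx -0.33333$
$m{\left(Z,K \right)} = \frac{11 + K}{-3 + Z}$
$\sqrt{m{\left(17,N \right)} + 316} = \sqrt{\frac{11 - \frac{1}{3}}{-3 + 17} + 316} = \sqrt{\frac{1}{14} \cdot \frac{32}{3} + 316} = \sqrt{\frac{16}{21} + 316} = \sqrt{\frac{6652}{21}} = \frac{2 \sqrt{34923}}{21}$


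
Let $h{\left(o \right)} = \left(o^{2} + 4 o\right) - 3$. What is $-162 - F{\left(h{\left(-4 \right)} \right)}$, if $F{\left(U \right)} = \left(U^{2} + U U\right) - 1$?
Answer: $-179$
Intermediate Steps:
$h{\left(o \right)} = -3 + o^{2} + 4 o$ ($h{\left(o \right)} = \left(o^{2} + 4 o\right) + \left(-3 + 0\right) = \left(o^{2} + 4 o\right) - 3 = -3 + o^{2} + 4 o$)
$F{\left(U \right)} = -1 + 2 U^{2}$ ($F{\left(U \right)} = \left(U^{2} + U^{2}\right) - 1 = 2 U^{2} - 1 = -1 + 2 U^{2}$)
$-162 - F{\left(h{\left(-4 \right)} \right)} = -162 - \left(-1 + 2 \left(-3 + \left(-4\right)^{2} + 4 \left(-4\right)\right)^{2}\right) = -162 - \left(-1 + 2 \left(-3 + 16 - 16\right)^{2}\right) = -162 - \left(-1 + 2 \left(-3\right)^{2}\right) = -162 - \left(-1 + 2 \cdot 9\right) = -162 - \left(-1 + 18\right) = -162 - 17 = -179$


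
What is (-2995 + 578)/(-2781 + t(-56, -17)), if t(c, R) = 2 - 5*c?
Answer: 2417/2499 ≈ 0.96719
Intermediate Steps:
(-2995 + 578)/(-2781 + t(-56, -17)) = (-2995 + 578)/(-2781 + (2 - 5*(-56))) = -2417/(-2781 + (2 + 280)) = -2417/(-2781 + 282) = -2417/(-2499) = -2417*(-1/2499) = 2417/2499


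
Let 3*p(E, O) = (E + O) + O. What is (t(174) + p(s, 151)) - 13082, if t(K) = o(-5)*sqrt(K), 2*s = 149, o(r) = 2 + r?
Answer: -25913/2 - 3*sqrt(174) ≈ -12996.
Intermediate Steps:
s = 149/2 (s = (1/2)*149 = 149/2 ≈ 74.500)
t(K) = -3*sqrt(K) (t(K) = (2 - 5)*sqrt(K) = -3*sqrt(K))
p(E, O) = E/3 + 2*O/3 (p(E, O) = ((E + O) + O)/3 = (E + 2*O)/3 = E/3 + 2*O/3)
(t(174) + p(s, 151)) - 13082 = (-3*sqrt(174) + ((1/3)*(149/2) + (2/3)*151)) - 13082 = (-3*sqrt(174) + (149/6 + 302/3)) - 13082 = (-3*sqrt(174) + 251/2) - 13082 = (251/2 - 3*sqrt(174)) - 13082 = -25913/2 - 3*sqrt(174)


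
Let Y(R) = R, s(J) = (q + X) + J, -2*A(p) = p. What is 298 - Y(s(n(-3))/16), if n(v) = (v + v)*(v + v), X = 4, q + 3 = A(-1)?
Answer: 9461/32 ≈ 295.66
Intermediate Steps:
A(p) = -p/2
q = -5/2 (q = -3 - ½*(-1) = -3 + ½ = -5/2 ≈ -2.5000)
n(v) = 4*v² (n(v) = (2*v)*(2*v) = 4*v²)
s(J) = 3/2 + J (s(J) = (-5/2 + 4) + J = 3/2 + J)
298 - Y(s(n(-3))/16) = 298 - (3/2 + 4*(-3)²)/16 = 298 - (3/2 + 4*9)/16 = 298 - (3/2 + 36)/16 = 298 - 75/(2*16) = 298 - 1*75/32 = 298 - 75/32 = 9461/32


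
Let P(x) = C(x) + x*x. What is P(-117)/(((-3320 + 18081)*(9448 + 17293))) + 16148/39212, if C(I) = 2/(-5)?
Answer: 7968172888414/19347392007515 ≈ 0.41185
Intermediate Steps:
C(I) = -⅖ (C(I) = 2*(-⅕) = -⅖)
P(x) = -⅖ + x² (P(x) = -⅖ + x*x = -⅖ + x²)
P(-117)/(((-3320 + 18081)*(9448 + 17293))) + 16148/39212 = (-⅖ + (-117)²)/(((-3320 + 18081)*(9448 + 17293))) + 16148/39212 = (-⅖ + 13689)/((14761*26741)) + 16148*(1/39212) = (68443/5)/394723901 + 4037/9803 = (68443/5)*(1/394723901) + 4037/9803 = 68443/1973619505 + 4037/9803 = 7968172888414/19347392007515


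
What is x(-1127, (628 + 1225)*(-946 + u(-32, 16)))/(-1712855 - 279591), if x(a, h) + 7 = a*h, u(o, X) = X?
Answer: -1942147823/1992446 ≈ -974.76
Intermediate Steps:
x(a, h) = -7 + a*h
x(-1127, (628 + 1225)*(-946 + u(-32, 16)))/(-1712855 - 279591) = (-7 - 1127*(628 + 1225)*(-946 + 16))/(-1712855 - 279591) = (-7 - 2088331*(-930))/(-1992446) = (-7 - 1127*(-1723290))*(-1/1992446) = (-7 + 1942147830)*(-1/1992446) = 1942147823*(-1/1992446) = -1942147823/1992446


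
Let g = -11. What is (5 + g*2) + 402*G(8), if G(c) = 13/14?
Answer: 2494/7 ≈ 356.29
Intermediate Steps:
G(c) = 13/14 (G(c) = 13*(1/14) = 13/14)
(5 + g*2) + 402*G(8) = (5 - 11*2) + 402*(13/14) = (5 - 22) + 2613/7 = -17 + 2613/7 = 2494/7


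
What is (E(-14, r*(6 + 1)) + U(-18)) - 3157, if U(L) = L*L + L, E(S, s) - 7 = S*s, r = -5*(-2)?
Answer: -3824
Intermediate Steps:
r = 10
E(S, s) = 7 + S*s
U(L) = L + L² (U(L) = L² + L = L + L²)
(E(-14, r*(6 + 1)) + U(-18)) - 3157 = ((7 - 140*(6 + 1)) - 18*(1 - 18)) - 3157 = ((7 - 140*7) - 18*(-17)) - 3157 = ((7 - 14*70) + 306) - 3157 = ((7 - 980) + 306) - 3157 = (-973 + 306) - 3157 = -667 - 3157 = -3824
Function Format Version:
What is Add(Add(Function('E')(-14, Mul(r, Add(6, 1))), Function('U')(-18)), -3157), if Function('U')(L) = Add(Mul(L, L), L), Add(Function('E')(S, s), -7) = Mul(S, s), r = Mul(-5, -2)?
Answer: -3824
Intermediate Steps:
r = 10
Function('E')(S, s) = Add(7, Mul(S, s))
Function('U')(L) = Add(L, Pow(L, 2)) (Function('U')(L) = Add(Pow(L, 2), L) = Add(L, Pow(L, 2)))
Add(Add(Function('E')(-14, Mul(r, Add(6, 1))), Function('U')(-18)), -3157) = Add(Add(Add(7, Mul(-14, Mul(10, Add(6, 1)))), Mul(-18, Add(1, -18))), -3157) = Add(Add(Add(7, Mul(-14, Mul(10, 7))), Mul(-18, -17)), -3157) = Add(Add(Add(7, Mul(-14, 70)), 306), -3157) = Add(Add(Add(7, -980), 306), -3157) = Add(Add(-973, 306), -3157) = Add(-667, -3157) = -3824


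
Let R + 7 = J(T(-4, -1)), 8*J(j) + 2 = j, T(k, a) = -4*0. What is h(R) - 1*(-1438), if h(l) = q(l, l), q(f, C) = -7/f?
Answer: 41730/29 ≈ 1439.0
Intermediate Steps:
T(k, a) = 0
J(j) = -¼ + j/8
R = -29/4 (R = -7 + (-¼ + (⅛)*0) = -7 + (-¼ + 0) = -7 - ¼ = -29/4 ≈ -7.2500)
h(l) = -7/l
h(R) - 1*(-1438) = -7/(-29/4) - 1*(-1438) = -7*(-4/29) + 1438 = 28/29 + 1438 = 41730/29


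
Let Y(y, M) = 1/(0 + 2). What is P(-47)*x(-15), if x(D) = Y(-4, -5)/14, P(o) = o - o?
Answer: 0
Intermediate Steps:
Y(y, M) = ½ (Y(y, M) = 1/2 = ½)
P(o) = 0
x(D) = 1/28 (x(D) = (½)/14 = (½)*(1/14) = 1/28)
P(-47)*x(-15) = 0*(1/28) = 0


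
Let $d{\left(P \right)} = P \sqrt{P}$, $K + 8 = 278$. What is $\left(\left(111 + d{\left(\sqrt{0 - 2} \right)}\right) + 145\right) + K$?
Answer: $526 + 2^{\frac{3}{4}} i^{\frac{3}{2}} \approx 524.81 + 1.1892 i$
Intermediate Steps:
$K = 270$ ($K = -8 + 278 = 270$)
$d{\left(P \right)} = P^{\frac{3}{2}}$
$\left(\left(111 + d{\left(\sqrt{0 - 2} \right)}\right) + 145\right) + K = \left(\left(111 + \left(\sqrt{0 - 2}\right)^{\frac{3}{2}}\right) + 145\right) + 270 = \left(\left(111 + \left(\sqrt{-2}\right)^{\frac{3}{2}}\right) + 145\right) + 270 = \left(\left(111 + \left(i \sqrt{2}\right)^{\frac{3}{2}}\right) + 145\right) + 270 = \left(\left(111 + 2^{\frac{3}{4}} i^{\frac{3}{2}}\right) + 145\right) + 270 = \left(256 + 2^{\frac{3}{4}} i^{\frac{3}{2}}\right) + 270 = 526 + 2^{\frac{3}{4}} i^{\frac{3}{2}}$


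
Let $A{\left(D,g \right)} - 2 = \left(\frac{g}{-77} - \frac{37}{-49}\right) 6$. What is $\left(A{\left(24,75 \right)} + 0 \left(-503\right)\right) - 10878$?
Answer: $- \frac{5862872}{539} \approx -10877.0$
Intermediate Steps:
$A{\left(D,g \right)} = \frac{320}{49} - \frac{6 g}{77}$ ($A{\left(D,g \right)} = 2 + \left(\frac{g}{-77} - \frac{37}{-49}\right) 6 = 2 + \left(g \left(- \frac{1}{77}\right) - - \frac{37}{49}\right) 6 = 2 + \left(- \frac{g}{77} + \frac{37}{49}\right) 6 = 2 + \left(\frac{37}{49} - \frac{g}{77}\right) 6 = 2 - \left(- \frac{222}{49} + \frac{6 g}{77}\right) = \frac{320}{49} - \frac{6 g}{77}$)
$\left(A{\left(24,75 \right)} + 0 \left(-503\right)\right) - 10878 = \left(\left(\frac{320}{49} - \frac{450}{77}\right) + 0 \left(-503\right)\right) - 10878 = \left(\left(\frac{320}{49} - \frac{450}{77}\right) + 0\right) - 10878 = \left(\frac{370}{539} + 0\right) - 10878 = \frac{370}{539} - 10878 = - \frac{5862872}{539}$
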